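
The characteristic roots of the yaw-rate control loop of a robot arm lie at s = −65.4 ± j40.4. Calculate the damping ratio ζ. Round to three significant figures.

ζ ≈ 0.851

With σ = 65.4, ω_d = 40.4: ω_n = √(σ²+ω_d²) = 76.9 rad/s, ζ = σ/ω_n = 0.851.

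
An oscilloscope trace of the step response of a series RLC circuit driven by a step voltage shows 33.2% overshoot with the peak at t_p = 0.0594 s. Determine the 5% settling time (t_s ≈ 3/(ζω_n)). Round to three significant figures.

t_s ≈ 0.162 s

From the overshoot, ζ = −ln(OS)/√(π²+ln²(OS)) = 0.331.
t_p = π/ω_d ⇒ ω_d = 52.9 rad/s; then ω_n = ω_d/√(1−ζ²) = 56.1 rad/s.
t_s ≈ 3/(ζω_n) = 3/(0.331·56.1) = 0.162 s.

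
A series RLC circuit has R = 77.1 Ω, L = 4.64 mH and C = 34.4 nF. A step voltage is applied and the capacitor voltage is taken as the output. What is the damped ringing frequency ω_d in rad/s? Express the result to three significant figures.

For a series RLC circuit (capacitor voltage as output), ω_n = 1/√(LC) = 1/√(4.64 mH · 34.4 nF) = 79200 rad/s.
ζ = (R/2)·√(C/L) = (77.1/2)·√(34.4 nF/4.64 mH) = 0.105.
ω_d = 79200·√(1 − 0.105²) = 78700 rad/s.

ω_d ≈ 78700 rad/s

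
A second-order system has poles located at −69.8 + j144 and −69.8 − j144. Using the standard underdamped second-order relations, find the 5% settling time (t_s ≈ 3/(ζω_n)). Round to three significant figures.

t_s ≈ 0.0430 s

For poles at −σ ± jω_d, ζω_n = σ = 69.8, so t_s ≈ 3/σ = 0.0430 s.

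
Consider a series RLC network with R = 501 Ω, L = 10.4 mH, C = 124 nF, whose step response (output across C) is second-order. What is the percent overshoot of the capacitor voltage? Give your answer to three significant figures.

%OS ≈ 0.445%

For a series RLC circuit (capacitor voltage as output), ω_n = 1/√(LC) = 1/√(10.4 mH · 124 nF) = 27800 rad/s.
ζ = (R/2)·√(C/L) = (501/2)·√(124 nF/10.4 mH) = 0.865.
Overshoot: exp(−π·0.865/√(1−0.865²)) = 0.00445, i.e. 0.445%.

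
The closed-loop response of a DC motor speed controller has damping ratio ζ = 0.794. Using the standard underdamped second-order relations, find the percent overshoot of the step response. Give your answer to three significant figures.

%OS ≈ 1.65%

For an underdamped second-order system, %OS = 100·exp(−πζ/√(1−ζ²)).
πζ/√(1−ζ²) = π·0.794/√(1−0.630) = 4.103, so %OS = 100·e^(−4.103) = 1.65%.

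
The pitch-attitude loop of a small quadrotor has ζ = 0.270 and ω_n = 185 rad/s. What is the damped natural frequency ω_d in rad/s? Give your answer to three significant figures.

ω_d ≈ 178 rad/s

ω_d = ω_n√(1−ζ²) = 185·√0.927 = 178 rad/s.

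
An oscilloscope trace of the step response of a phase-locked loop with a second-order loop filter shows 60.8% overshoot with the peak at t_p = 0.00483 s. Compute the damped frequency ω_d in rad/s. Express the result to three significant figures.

ω_d ≈ 650 rad/s

t_p = π/ω_d, so ω_d = π/0.00483 = 650 rad/s.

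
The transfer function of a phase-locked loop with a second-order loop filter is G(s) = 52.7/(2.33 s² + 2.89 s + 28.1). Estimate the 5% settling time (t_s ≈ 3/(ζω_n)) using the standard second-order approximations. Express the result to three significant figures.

Dividing through by 2.33: denominator becomes s² + 1.240 s + 12.06.
So ω_n = √12.06 = 3.47 rad/s and ζ = 1.240/(2·3.47) = 0.179.
t_s ≈ 3/(ζω_n) = 4.84 s.

t_s ≈ 4.84 s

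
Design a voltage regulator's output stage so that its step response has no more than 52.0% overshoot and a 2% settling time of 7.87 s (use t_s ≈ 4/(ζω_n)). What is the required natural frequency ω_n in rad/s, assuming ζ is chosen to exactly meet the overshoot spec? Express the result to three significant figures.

ζ = −ln(OS)/√(π² + (ln OS)²). With OS = 0.520, ln OS = −0.6539 and ζ = 0.6539/3.209 = 0.204.
From t_s ≈ 4/(ζω_n): ω_n = 4/(ζ·t_s) = 4/(0.204·7.87) = 2.49 rad/s.

ω_n ≈ 2.49 rad/s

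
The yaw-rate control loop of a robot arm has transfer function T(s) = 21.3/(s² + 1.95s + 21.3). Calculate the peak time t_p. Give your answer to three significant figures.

ω_n = √21.3 = 4.62 rad/s; ζ = 1.95/(2·4.62) = 0.211.
The damped frequency ω_d = ω_n√(1−ζ²) = 4.51 rad/s. Then t_p = π/ω_d = 0.696 s.

t_p ≈ 0.696 s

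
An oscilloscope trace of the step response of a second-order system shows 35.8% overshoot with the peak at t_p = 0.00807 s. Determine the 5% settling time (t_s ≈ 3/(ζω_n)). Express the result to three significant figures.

t_s ≈ 0.0236 s

The overshoot fixes ζ = −ln(OS)/√(π²+ln²(OS)) = 0.311.
From t_p = π/ω_d, ω_d = π/0.00807 = 389 rad/s, so ω_n = ω_d/√(1−ζ²) = 410 rad/s.
t_s ≈ 3/(ζω_n) = 3/(0.311·410) = 0.0236 s.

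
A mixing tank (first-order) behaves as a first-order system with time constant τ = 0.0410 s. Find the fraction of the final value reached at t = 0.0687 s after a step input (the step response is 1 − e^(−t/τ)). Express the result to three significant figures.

y/y_∞ ≈ 0.813

y(t)/y_∞ = 1 − e^(−t/τ) = 1 − e^(−0.0687/0.0410) = 1 − e^(−1.68) = 0.813.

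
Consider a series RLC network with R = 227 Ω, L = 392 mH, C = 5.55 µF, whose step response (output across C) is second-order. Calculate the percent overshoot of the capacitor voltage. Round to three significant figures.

For a series RLC circuit (capacitor voltage as output), ω_n = 1/√(LC) = 1/√(392 mH · 5.55 µF) = 678 rad/s.
ζ = (R/2)·√(C/L) = (227/2)·√(5.55 µF/392 mH) = 0.427.
Overshoot: exp(−π·0.427/√(1−0.427²)) = 0.227, i.e. 22.7%.

%OS ≈ 22.7%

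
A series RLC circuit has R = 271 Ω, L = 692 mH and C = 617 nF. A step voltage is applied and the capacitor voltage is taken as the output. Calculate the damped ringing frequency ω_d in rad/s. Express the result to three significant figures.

ω_d ≈ 1520 rad/s

For a series RLC circuit (capacitor voltage as output), ω_n = 1/√(LC) = 1/√(692 mH · 617 nF) = 1530 rad/s.
ζ = (R/2)·√(C/L) = (271/2)·√(617 nF/692 mH) = 0.128.
ω_d = ω_n√(1−ζ²) = 1520 rad/s.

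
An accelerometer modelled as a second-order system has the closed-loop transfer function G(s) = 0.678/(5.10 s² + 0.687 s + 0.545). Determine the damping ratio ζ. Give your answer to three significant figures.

ζ ≈ 0.206

Dividing through by 5.10: denominator becomes s² + 0.1347 s + 0.1069.
So ω_n = √0.1069 = 0.327 rad/s and ζ = 0.1347/(2·0.327) = 0.206.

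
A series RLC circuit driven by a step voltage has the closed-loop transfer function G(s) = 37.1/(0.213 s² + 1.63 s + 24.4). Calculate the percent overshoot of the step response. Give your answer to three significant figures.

%OS ≈ 30.0%

Dividing through by 0.213: denominator becomes s² + 7.653 s + 114.6.
So ω_n = √114.6 = 10.7 rad/s and ζ = 7.653/(2·10.7) = 0.357.
%OS = 100 e^{−πζ/√(1−ζ²)} with ζ = 0.357 gives 30.0%.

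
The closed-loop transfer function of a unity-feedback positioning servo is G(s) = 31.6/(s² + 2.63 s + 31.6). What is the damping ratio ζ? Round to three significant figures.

ζ ≈ 0.234

Comparing the denominator to s² + 2ζω_n s + ω_n²: ω_n = √31.6 = 5.62 rad/s, and 2ζω_n = 2.63 so ζ = 2.63/(2·5.62) = 0.234.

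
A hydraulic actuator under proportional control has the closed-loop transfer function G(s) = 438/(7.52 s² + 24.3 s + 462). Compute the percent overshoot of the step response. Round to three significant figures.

Dividing through by 7.52: denominator becomes s² + 3.231 s + 61.44.
So ω_n = √61.44 = 7.84 rad/s and ζ = 3.231/(2·7.84) = 0.206.
%OS = 100 e^{−πζ/√(1−ζ²)} with ζ = 0.206 gives 51.6%.

%OS ≈ 51.6%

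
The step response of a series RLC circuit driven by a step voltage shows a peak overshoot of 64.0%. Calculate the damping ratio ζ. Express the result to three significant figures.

From %OS = 100·exp(−πζ/√(1−ζ²)), invert to get ζ = −ln(OS)/√(π² + ln²(OS)) with OS = 0.640.
−ln 0.640 = 0.4463, so ζ = 0.4463/√(π² + 0.1992) = 0.141.

ζ ≈ 0.141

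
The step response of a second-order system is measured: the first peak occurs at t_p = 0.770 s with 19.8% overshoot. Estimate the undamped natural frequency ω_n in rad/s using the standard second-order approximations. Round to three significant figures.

ω_n ≈ 4.59 rad/s

The overshoot fixes ζ = −ln(OS)/√(π²+ln²(OS)) = 0.458.
From t_p = π/ω_d, ω_d = π/0.770 = 4.08 rad/s, so ω_n = ω_d/√(1−ζ²) = 4.59 rad/s.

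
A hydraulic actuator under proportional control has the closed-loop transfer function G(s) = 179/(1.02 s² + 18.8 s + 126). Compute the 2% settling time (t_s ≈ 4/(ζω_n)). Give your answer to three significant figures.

t_s ≈ 0.434 s

Dividing through by 1.02: denominator becomes s² + 18.43 s + 123.5.
So ω_n = √123.5 = 11.1 rad/s and ζ = 18.43/(2·11.1) = 0.829.
t_s ≈ 4/(ζω_n) = 0.434 s.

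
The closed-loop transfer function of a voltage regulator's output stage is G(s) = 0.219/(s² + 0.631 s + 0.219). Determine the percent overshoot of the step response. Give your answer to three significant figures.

%OS ≈ 5.68%

Matching coefficients with s² + 2ζω_n s + ω_n² gives ω_n² = 0.219 ⇒ ω_n = 0.468 rad/s, and ζ = 0.631/(2ω_n) = 0.674.
%OS = 100 e^{−πζ/√(1−ζ²)} with ζ = 0.674 gives 5.68%.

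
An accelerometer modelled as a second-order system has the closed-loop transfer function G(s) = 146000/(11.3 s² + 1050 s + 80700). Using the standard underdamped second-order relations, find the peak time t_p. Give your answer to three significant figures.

Dividing through by 11.3: denominator becomes s² + 92.92 s + 7142.
So ω_n = √7142 = 84.5 rad/s and ζ = 92.92/(2·84.5) = 0.550.
ω_d = 84.5·√(1 − 0.550²) = 70.6 rad/s. t_p = π/ω_d = 0.0445 s.

t_p ≈ 0.0445 s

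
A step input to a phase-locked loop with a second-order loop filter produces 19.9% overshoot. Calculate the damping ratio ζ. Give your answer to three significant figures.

Inverting the overshoot relation: ζ = |ln 0.199|/√(π² + ln²0.199) = 0.457.

ζ ≈ 0.457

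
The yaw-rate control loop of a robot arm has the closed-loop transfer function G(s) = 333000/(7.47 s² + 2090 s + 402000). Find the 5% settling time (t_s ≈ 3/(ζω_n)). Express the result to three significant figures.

t_s ≈ 0.0214 s

Dividing through by 7.47: denominator becomes s² + 279.8 s + 53820.
So ω_n = √53820 = 232 rad/s and ζ = 279.8/(2·232) = 0.603.
t_s ≈ 3/(ζω_n) = 0.0214 s.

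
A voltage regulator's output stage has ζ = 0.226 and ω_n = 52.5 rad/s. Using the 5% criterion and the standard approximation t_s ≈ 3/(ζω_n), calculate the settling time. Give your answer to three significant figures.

t_s ≈ 0.253 s

t_s ≈ 3/(ζω_n) = 3/(0.226 × 52.5) = 0.253 s.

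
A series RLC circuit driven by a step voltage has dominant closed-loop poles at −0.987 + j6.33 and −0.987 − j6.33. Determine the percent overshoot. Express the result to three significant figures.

The poles are at −σ ± jω_d with σ = 0.987 and ω_d = 6.33, so ω_n = √(σ²+ω_d²) = 6.41 rad/s and ζ = σ/ω_n = 0.154.
Overshoot: exp(−π·0.154/√(1−0.154²)) = 0.613, i.e. 61.3%.

%OS ≈ 61.3%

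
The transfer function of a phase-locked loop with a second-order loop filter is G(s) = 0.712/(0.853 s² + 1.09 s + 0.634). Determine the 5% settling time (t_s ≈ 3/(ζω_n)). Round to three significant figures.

t_s ≈ 4.70 s

Dividing through by 0.853: denominator becomes s² + 1.278 s + 0.7433.
So ω_n = √0.7433 = 0.862 rad/s and ζ = 1.278/(2·0.862) = 0.741.
t_s ≈ 3/(ζω_n) = 4.70 s.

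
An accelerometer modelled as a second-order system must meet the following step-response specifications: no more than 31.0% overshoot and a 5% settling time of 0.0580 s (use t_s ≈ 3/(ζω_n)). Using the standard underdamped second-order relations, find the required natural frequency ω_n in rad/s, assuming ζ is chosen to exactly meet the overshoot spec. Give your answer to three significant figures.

Inverting the overshoot relation: ζ = |ln 0.310|/√(π² + ln²0.310) = 0.349.
From t_s ≈ 3/(ζω_n): ω_n = 3/(ζ·t_s) = 3/(0.349·0.0580) = 148 rad/s.

ω_n ≈ 148 rad/s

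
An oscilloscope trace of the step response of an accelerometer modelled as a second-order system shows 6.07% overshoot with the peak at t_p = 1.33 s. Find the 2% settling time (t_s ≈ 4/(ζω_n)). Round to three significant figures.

t_s ≈ 1.90 s

From the overshoot, ζ = −ln(OS)/√(π²+ln²(OS)) = 0.666.
t_p = π/ω_d ⇒ ω_d = 2.36 rad/s; then ω_n = ω_d/√(1−ζ²) = 3.17 rad/s.
t_s ≈ 4/(ζω_n) = 4/(0.666·3.17) = 1.90 s.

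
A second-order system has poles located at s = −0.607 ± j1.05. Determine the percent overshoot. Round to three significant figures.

%OS ≈ 16.3%

|pole| = ω_n = √(0.607² + 1.05²) = 1.21 rad/s; ζ = cos θ = σ/ω_n = 0.500.
Overshoot: exp(−π·0.500/√(1−0.500²)) = 0.163, i.e. 16.3%.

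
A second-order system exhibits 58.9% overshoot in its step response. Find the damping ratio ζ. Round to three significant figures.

ζ = −ln(OS)/√(π² + (ln OS)²). With OS = 0.589, ln OS = −0.5293 and ζ = 0.5293/3.186 = 0.166.

ζ ≈ 0.166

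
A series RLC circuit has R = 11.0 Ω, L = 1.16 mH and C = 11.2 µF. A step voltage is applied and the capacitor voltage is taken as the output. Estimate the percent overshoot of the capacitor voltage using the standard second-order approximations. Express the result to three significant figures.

%OS ≈ 13.3%

For a series RLC circuit (capacitor voltage as output), ω_n = 1/√(LC) = 1/√(1.16 mH · 11.2 µF) = 8770 rad/s.
ζ = (R/2)·√(C/L) = (11.0/2)·√(11.2 µF/1.16 mH) = 0.540.
%OS = 100·exp(−πζ/√(1−ζ²)) = 13.3%.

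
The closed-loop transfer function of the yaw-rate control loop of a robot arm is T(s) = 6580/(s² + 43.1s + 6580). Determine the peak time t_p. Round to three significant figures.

t_p ≈ 0.0402 s

Comparing the denominator to s² + 2ζω_n s + ω_n²: ω_n = √6580 = 81.1 rad/s, and 2ζω_n = 43.1 so ζ = 43.1/(2·81.1) = 0.266.
The damped frequency ω_d = ω_n√(1−ζ²) = 78.2 rad/s. Then t_p = π/ω_d = 0.0402 s.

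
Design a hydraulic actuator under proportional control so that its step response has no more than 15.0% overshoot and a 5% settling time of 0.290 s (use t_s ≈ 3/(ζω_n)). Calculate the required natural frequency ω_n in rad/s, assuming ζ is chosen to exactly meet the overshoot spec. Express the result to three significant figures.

ω_n ≈ 20.0 rad/s

From %OS = 100·exp(−πζ/√(1−ζ²)), invert to get ζ = −ln(OS)/√(π² + ln²(OS)) with OS = 0.150.
−ln 0.150 = 1.897, so ζ = 1.897/√(π² + 3.599) = 0.517.
From t_s ≈ 3/(ζω_n): ω_n = 3/(ζ·t_s) = 3/(0.517·0.290) = 20.0 rad/s.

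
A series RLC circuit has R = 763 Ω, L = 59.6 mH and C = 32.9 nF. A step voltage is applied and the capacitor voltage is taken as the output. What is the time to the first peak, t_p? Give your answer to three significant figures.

t_p ≈ 0.000145 s

For a series RLC circuit (capacitor voltage as output), ω_n = 1/√(LC) = 1/√(59.6 mH · 32.9 nF) = 22600 rad/s.
ζ = (R/2)·√(C/L) = (763/2)·√(32.9 nF/59.6 mH) = 0.283.
ω_d = 22600·√(1 − 0.283²) = 21700 rad/s. t_p = π/ω_d = 0.000145 s.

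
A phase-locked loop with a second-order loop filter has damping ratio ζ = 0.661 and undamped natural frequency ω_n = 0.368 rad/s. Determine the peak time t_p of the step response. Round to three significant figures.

t_p ≈ 11.4 s

The damped frequency is ω_d = ω_n√(1−ζ²) = 0.368·√(1−0.437) = 0.276 rad/s.
Peak time t_p = π/ω_d = π/0.276 = 11.4 s.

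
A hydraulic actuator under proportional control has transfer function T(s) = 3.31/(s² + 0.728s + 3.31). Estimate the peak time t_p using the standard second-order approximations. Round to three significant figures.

t_p ≈ 1.76 s

Matching coefficients with s² + 2ζω_n s + ω_n² gives ω_n² = 3.31 ⇒ ω_n = 1.82 rad/s, and ζ = 0.728/(2ω_n) = 0.200.
ω_d = 1.82·√(1 − 0.200²) = 1.78 rad/s. Then t_p = π/ω_d = 1.76 s.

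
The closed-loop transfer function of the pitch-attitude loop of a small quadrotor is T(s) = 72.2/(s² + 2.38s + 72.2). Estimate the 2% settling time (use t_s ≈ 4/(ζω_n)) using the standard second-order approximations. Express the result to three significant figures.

t_s ≈ 3.36 s

ω_n = √72.2 = 8.50 rad/s; ζ = 2.38/(2·8.50) = 0.140.
t_s ≈ 4/(ζω_n) = 4/(0.140·8.50) = 3.36 s.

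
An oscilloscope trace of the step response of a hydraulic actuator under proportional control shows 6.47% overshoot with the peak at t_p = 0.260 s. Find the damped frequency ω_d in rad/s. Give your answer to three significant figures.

ω_d ≈ 12.1 rad/s

t_p = π/ω_d, so ω_d = π/0.260 = 12.1 rad/s.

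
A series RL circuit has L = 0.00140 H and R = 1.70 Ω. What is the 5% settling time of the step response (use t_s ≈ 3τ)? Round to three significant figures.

τ = L/R = 0.00140/1.70 = 0.000824 s.
t_s ≈ 3τ = 0.00247 s.

t_s ≈ 0.00247 s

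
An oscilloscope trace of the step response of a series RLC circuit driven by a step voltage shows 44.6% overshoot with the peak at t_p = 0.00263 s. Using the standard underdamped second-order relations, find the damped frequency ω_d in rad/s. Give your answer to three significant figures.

ω_d ≈ 1190 rad/s

t_p = π/ω_d, so ω_d = π/0.00263 = 1190 rad/s.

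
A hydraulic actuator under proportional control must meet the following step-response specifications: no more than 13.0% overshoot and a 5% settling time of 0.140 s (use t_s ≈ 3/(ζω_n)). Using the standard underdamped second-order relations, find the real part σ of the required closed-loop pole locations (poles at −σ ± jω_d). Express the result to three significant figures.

σ ≈ 21.4

The settling-time spec alone fixes σ = ζω_n = 3/t_s = 3/0.140 = 21.4.
(Overshoot then fixes ζ = 0.545 and hence ω_d = σ·√(1−ζ²)/ζ = 33.0 rad/s.)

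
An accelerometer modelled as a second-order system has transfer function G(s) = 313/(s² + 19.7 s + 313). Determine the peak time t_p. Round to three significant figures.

Comparing the denominator to s² + 2ζω_n s + ω_n²: ω_n = √313 = 17.7 rad/s, and 2ζω_n = 19.7 so ζ = 19.7/(2·17.7) = 0.557.
ω_d = 17.7·√(1 − 0.557²) = 14.7 rad/s. Then t_p = π/ω_d = 0.214 s.

t_p ≈ 0.214 s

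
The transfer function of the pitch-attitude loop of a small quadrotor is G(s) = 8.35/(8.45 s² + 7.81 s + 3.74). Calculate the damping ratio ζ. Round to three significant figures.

Dividing through by 8.45: denominator becomes s² + 0.9243 s + 0.4426.
So ω_n = √0.4426 = 0.665 rad/s and ζ = 0.9243/(2·0.665) = 0.695.

ζ ≈ 0.695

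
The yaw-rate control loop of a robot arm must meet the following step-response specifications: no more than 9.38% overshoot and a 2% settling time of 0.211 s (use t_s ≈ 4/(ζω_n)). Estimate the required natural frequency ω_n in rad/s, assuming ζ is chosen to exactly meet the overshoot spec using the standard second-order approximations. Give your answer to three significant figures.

From %OS = 100·exp(−πζ/√(1−ζ²)), invert to get ζ = −ln(OS)/√(π² + ln²(OS)) with OS = 0.0938.
−ln 0.0938 = 2.367, so ζ = 2.367/√(π² + 5.601) = 0.602.
From t_s ≈ 4/(ζω_n): ω_n = 4/(ζ·t_s) = 4/(0.602·0.211) = 31.5 rad/s.

ω_n ≈ 31.5 rad/s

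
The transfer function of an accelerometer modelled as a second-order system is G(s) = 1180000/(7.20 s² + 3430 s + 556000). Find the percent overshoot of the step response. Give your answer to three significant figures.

Dividing through by 7.20: denominator becomes s² + 476.4 s + 77220.
So ω_n = √77220 = 278 rad/s and ζ = 476.4/(2·278) = 0.857.
%OS = 100·exp(−πζ/√(1−ζ²)) = 0.536%.

%OS ≈ 0.536%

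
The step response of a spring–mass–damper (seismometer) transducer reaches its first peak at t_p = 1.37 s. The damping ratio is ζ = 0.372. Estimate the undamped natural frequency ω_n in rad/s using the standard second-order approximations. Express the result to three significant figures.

ω_n ≈ 2.47 rad/s

Peak time t_p = π/ω_d, so ω_d = π/t_p = π/1.37 = 2.29 rad/s.
ω_n = ω_d/√(1−ζ²) = 2.29/√0.862 = 2.47 rad/s.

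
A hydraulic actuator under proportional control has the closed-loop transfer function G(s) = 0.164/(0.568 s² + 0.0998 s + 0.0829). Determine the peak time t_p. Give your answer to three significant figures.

t_p ≈ 8.45 s

Dividing through by 0.568: denominator becomes s² + 0.1757 s + 0.1460.
So ω_n = √0.1460 = 0.382 rad/s and ζ = 0.1757/(2·0.382) = 0.230.
ω_d = 0.382·√(1 − 0.230²) = 0.372 rad/s. t_p = π/ω_d = 8.45 s.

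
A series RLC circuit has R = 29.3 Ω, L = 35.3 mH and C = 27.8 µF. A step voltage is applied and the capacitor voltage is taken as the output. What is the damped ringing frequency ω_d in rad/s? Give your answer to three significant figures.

ω_d ≈ 920 rad/s

For a series RLC circuit (capacitor voltage as output), ω_n = 1/√(LC) = 1/√(35.3 mH · 27.8 µF) = 1010 rad/s.
ζ = (R/2)·√(C/L) = (29.3/2)·√(27.8 µF/35.3 mH) = 0.411.
The damped frequency ω_d = ω_n√(1−ζ²) = 920 rad/s.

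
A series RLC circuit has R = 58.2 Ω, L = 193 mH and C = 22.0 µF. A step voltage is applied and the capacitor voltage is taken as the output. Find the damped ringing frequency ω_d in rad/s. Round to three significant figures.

For a series RLC circuit (capacitor voltage as output), ω_n = 1/√(LC) = 1/√(193 mH · 22.0 µF) = 485 rad/s.
ζ = (R/2)·√(C/L) = (58.2/2)·√(22.0 µF/193 mH) = 0.311.
ω_d = ω_n√(1−ζ²) = 461 rad/s.

ω_d ≈ 461 rad/s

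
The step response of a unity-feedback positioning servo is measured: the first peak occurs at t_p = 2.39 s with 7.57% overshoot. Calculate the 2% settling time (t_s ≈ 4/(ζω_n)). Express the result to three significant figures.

t_s ≈ 3.70 s

The overshoot fixes ζ = −ln(OS)/√(π²+ln²(OS)) = 0.635.
From t_p = π/ω_d, ω_d = π/2.39 = 1.31 rad/s, so ω_n = ω_d/√(1−ζ²) = 1.70 rad/s.
t_s ≈ 4/(ζω_n) = 4/(0.635·1.70) = 3.70 s.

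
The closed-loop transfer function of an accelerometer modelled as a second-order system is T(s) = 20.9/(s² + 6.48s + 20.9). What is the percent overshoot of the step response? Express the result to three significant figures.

ω_n = √20.9 = 4.57 rad/s; ζ = 6.48/(2·4.57) = 0.709.
%OS = 100·exp(−πζ/√(1−ζ²)) = 4.26%.

%OS ≈ 4.26%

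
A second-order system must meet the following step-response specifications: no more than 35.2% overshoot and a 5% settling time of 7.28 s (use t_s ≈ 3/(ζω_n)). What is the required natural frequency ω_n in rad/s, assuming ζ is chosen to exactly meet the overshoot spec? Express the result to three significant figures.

Inverting the overshoot relation: ζ = |ln 0.352|/√(π² + ln²0.352) = 0.315.
Then ω_n = 3/(ζ t_s) = 3/(0.315 × 7.28) = 1.31 rad/s.

ω_n ≈ 1.31 rad/s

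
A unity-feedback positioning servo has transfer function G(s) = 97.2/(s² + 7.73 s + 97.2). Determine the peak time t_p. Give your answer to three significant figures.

Matching coefficients with s² + 2ζω_n s + ω_n² gives ω_n² = 97.2 ⇒ ω_n = 9.86 rad/s, and ζ = 7.73/(2ω_n) = 0.392.
ω_d = ω_n√(1−ζ²) = 9.07 rad/s. Then t_p = π/ω_d = 0.346 s.

t_p ≈ 0.346 s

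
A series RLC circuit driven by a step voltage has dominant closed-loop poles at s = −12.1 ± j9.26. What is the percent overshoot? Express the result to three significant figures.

%OS ≈ 1.65%

With σ = 12.1, ω_d = 9.26: ω_n = √(σ²+ω_d²) = 15.2 rad/s, ζ = σ/ω_n = 0.794.
%OS = 100 e^{−πζ/√(1−ζ²)} with ζ = 0.794 gives 1.65%.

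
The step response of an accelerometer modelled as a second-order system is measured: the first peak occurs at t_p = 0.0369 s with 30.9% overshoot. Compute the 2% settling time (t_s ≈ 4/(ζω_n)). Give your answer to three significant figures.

t_s ≈ 0.126 s

ζ from %OS: ζ = |ln 0.309|/√(π²+ln²0.309) = 0.350.
From t_p = π/ω_d, ω_d = π/0.0369 = 85.1 rad/s, so ω_n = ω_d/√(1−ζ²) = 90.9 rad/s.
t_s ≈ 4/(ζω_n) = 4/(0.350·90.9) = 0.126 s.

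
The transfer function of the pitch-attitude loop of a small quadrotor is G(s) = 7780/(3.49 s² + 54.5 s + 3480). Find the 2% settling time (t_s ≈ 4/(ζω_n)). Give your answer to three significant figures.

t_s ≈ 0.512 s

Dividing through by 3.49: denominator becomes s² + 15.62 s + 997.1.
So ω_n = √997.1 = 31.6 rad/s and ζ = 15.62/(2·31.6) = 0.247.
t_s ≈ 4/(ζω_n) = 0.512 s.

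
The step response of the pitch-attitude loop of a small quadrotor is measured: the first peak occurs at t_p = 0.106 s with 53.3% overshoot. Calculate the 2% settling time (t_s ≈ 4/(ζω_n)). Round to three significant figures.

t_s ≈ 0.674 s

From the overshoot, ζ = −ln(OS)/√(π²+ln²(OS)) = 0.196.
From t_p = π/ω_d, ω_d = π/0.106 = 29.6 rad/s, so ω_n = ω_d/√(1−ζ²) = 30.2 rad/s.
t_s ≈ 4/(ζω_n) = 4/(0.196·30.2) = 0.674 s.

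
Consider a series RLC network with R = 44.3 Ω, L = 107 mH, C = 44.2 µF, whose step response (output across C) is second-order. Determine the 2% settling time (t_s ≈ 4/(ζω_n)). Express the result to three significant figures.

For a series RLC circuit (capacitor voltage as output), ω_n = 1/√(LC) = 1/√(107 mH · 44.2 µF) = 460 rad/s.
ζ = (R/2)·√(C/L) = (44.3/2)·√(44.2 µF/107 mH) = 0.450.
t_s ≈ 4/(ζω_n) = 0.0193 s.

t_s ≈ 0.0193 s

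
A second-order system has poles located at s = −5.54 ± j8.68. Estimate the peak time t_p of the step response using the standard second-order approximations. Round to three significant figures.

t_p = π/ω_d with ω_d = 8.68 (the imaginary part), so t_p = 0.362 s.

t_p ≈ 0.362 s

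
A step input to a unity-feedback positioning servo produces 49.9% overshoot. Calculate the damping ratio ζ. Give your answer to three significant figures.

ζ = −ln(OS)/√(π² + (ln OS)²). With OS = 0.499, ln OS = −0.6951 and ζ = 0.6951/3.218 = 0.216.

ζ ≈ 0.216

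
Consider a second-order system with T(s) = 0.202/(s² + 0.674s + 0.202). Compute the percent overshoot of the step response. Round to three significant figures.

ω_n = √0.202 = 0.449 rad/s; ζ = 0.674/(2·0.449) = 0.750.
%OS = 100·exp(−πζ/√(1−ζ²)) = 2.84%.

%OS ≈ 2.84%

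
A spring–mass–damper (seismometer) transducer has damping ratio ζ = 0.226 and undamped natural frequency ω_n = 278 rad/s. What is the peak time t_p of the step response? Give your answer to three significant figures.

t_p ≈ 0.0116 s

The damped frequency is ω_d = ω_n√(1−ζ²) = 278·√(1−0.0511) = 271 rad/s.
Peak time t_p = π/ω_d = π/271 = 0.0116 s.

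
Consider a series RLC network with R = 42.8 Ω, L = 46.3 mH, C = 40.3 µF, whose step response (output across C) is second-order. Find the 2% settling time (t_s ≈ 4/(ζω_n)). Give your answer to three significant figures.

For a series RLC circuit (capacitor voltage as output), ω_n = 1/√(LC) = 1/√(46.3 mH · 40.3 µF) = 732 rad/s.
ζ = (R/2)·√(C/L) = (42.8/2)·√(40.3 µF/46.3 mH) = 0.631.
t_s ≈ 4/(ζω_n) = 0.00865 s.

t_s ≈ 0.00865 s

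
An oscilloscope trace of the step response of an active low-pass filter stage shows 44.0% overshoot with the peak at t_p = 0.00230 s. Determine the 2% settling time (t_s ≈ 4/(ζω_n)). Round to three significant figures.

The overshoot fixes ζ = −ln(OS)/√(π²+ln²(OS)) = 0.253.
From t_p = π/ω_d, ω_d = π/0.00230 = 1370 rad/s, so ω_n = ω_d/√(1−ζ²) = 1410 rad/s.
t_s ≈ 4/(ζω_n) = 4/(0.253·1410) = 0.0112 s.

t_s ≈ 0.0112 s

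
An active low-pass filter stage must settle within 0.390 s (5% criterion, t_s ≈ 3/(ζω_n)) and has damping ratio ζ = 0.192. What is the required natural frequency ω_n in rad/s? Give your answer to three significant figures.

Rearranging t_s ≈ 3/(ζω_n) gives ω_n = 3/(ζ·t_s) = 3/(0.192 × 0.390) = 40.1 rad/s.

ω_n ≈ 40.1 rad/s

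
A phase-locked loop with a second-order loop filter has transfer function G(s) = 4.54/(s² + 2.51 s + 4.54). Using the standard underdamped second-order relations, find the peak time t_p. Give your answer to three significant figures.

t_p ≈ 1.82 s

Comparing the denominator to s² + 2ζω_n s + ω_n²: ω_n = √4.54 = 2.13 rad/s, and 2ζω_n = 2.51 so ζ = 2.51/(2·2.13) = 0.589.
The damped frequency ω_d = ω_n√(1−ζ²) = 1.72 rad/s. Then t_p = π/ω_d = 1.82 s.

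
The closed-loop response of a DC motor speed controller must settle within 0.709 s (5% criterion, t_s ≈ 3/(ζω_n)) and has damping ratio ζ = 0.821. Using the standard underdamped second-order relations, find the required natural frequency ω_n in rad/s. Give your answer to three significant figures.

Rearranging t_s ≈ 3/(ζω_n) gives ω_n = 3/(ζ·t_s) = 3/(0.821 × 0.709) = 5.15 rad/s.

ω_n ≈ 5.15 rad/s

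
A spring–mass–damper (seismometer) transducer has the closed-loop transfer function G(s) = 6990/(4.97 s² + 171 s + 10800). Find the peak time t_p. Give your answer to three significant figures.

t_p ≈ 0.0725 s

Dividing through by 4.97: denominator becomes s² + 34.41 s + 2173.
So ω_n = √2173 = 46.6 rad/s and ζ = 34.41/(2·46.6) = 0.369.
ω_d = ω_n√(1−ζ²) = 43.3 rad/s. t_p = π/ω_d = 0.0725 s.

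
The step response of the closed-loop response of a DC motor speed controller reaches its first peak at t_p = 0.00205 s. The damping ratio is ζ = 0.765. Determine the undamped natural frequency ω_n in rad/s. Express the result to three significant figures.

ω_n ≈ 2380 rad/s

Peak time t_p = π/ω_d, so ω_d = π/t_p = π/0.00205 = 1530 rad/s.
ω_n = ω_d/√(1−ζ²) = 1530/√0.415 = 2380 rad/s.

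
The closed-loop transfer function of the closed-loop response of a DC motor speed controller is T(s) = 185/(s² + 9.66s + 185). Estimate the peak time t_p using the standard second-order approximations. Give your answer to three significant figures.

t_p ≈ 0.247 s

Comparing the denominator to s² + 2ζω_n s + ω_n²: ω_n = √185 = 13.6 rad/s, and 2ζω_n = 9.66 so ζ = 9.66/(2·13.6) = 0.355.
The damped frequency ω_d = ω_n√(1−ζ²) = 12.7 rad/s. Then t_p = π/ω_d = 0.247 s.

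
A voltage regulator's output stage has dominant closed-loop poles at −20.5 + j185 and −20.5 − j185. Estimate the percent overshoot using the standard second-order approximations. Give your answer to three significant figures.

%OS ≈ 70.6%

|pole| = ω_n = √(20.5² + 185²) = 186 rad/s; ζ = cos θ = σ/ω_n = 0.110.
%OS = 100·exp(−πζ/√(1−ζ²)) = 70.6%.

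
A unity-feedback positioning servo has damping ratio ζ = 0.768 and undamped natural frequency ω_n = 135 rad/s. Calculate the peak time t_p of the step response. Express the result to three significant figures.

The damped frequency is ω_d = ω_n√(1−ζ²) = 135·√(1−0.590) = 86.5 rad/s.
Peak time t_p = π/ω_d = π/86.5 = 0.0363 s.

t_p ≈ 0.0363 s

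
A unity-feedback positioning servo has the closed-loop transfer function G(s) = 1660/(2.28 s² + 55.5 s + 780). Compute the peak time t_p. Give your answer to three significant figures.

Dividing through by 2.28: denominator becomes s² + 24.34 s + 342.1.
So ω_n = √342.1 = 18.5 rad/s and ζ = 24.34/(2·18.5) = 0.658.
The damped frequency ω_d = ω_n√(1−ζ²) = 13.9 rad/s. t_p = π/ω_d = 0.226 s.

t_p ≈ 0.226 s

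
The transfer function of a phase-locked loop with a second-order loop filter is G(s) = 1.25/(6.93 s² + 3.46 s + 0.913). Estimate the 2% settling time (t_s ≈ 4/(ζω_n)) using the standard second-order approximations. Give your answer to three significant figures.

t_s ≈ 16.0 s

Dividing through by 6.93: denominator becomes s² + 0.4993 s + 0.1317.
So ω_n = √0.1317 = 0.363 rad/s and ζ = 0.4993/(2·0.363) = 0.688.
t_s ≈ 4/(ζω_n) = 16.0 s.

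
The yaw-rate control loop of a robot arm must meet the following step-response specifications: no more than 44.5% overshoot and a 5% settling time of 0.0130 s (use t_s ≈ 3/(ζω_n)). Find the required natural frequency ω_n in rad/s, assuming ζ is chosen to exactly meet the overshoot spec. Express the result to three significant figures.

ζ = −ln(OS)/√(π² + (ln OS)²). With OS = 0.445, ln OS = −0.8097 and ζ = 0.8097/3.244 = 0.250.
From t_s ≈ 3/(ζω_n): ω_n = 3/(ζ·t_s) = 3/(0.250·0.0130) = 925 rad/s.

ω_n ≈ 925 rad/s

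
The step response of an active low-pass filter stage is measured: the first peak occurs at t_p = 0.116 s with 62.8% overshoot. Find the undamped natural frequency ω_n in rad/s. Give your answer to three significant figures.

ζ from %OS: ζ = |ln 0.628|/√(π²+ln²0.628) = 0.146.
t_p = π/ω_d ⇒ ω_d = 27.1 rad/s; then ω_n = ω_d/√(1−ζ²) = 27.4 rad/s.

ω_n ≈ 27.4 rad/s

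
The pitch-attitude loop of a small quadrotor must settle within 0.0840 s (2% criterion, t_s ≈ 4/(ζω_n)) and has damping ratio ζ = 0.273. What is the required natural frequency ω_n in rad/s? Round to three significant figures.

ω_n ≈ 174 rad/s

Rearranging t_s ≈ 4/(ζω_n) gives ω_n = 4/(ζ·t_s) = 4/(0.273 × 0.0840) = 174 rad/s.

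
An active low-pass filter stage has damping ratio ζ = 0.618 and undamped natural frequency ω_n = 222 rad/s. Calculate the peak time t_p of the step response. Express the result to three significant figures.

The damped frequency is ω_d = ω_n√(1−ζ²) = 222·√(1−0.382) = 175 rad/s.
Peak time t_p = π/ω_d = π/175 = 0.0180 s.

t_p ≈ 0.0180 s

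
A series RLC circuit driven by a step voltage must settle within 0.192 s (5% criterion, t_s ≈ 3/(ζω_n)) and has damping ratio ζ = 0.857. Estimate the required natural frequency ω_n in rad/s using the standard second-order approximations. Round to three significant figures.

Rearranging t_s ≈ 3/(ζω_n) gives ω_n = 3/(ζ·t_s) = 3/(0.857 × 0.192) = 18.2 rad/s.

ω_n ≈ 18.2 rad/s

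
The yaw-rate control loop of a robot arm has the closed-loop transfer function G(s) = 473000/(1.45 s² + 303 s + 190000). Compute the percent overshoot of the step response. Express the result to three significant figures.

%OS ≈ 38.8%

Dividing through by 1.45: denominator becomes s² + 209.0 s + 131000.
So ω_n = √131000 = 362 rad/s and ζ = 209.0/(2·362) = 0.289.
%OS = 100 e^{−πζ/√(1−ζ²)} with ζ = 0.289 gives 38.8%.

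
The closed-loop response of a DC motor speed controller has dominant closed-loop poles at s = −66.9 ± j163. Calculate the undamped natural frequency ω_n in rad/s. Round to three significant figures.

With σ = 66.9, ω_d = 163: ω_n = √(σ²+ω_d²) = 176 rad/s, ζ = σ/ω_n = 0.380.

ω_n ≈ 176 rad/s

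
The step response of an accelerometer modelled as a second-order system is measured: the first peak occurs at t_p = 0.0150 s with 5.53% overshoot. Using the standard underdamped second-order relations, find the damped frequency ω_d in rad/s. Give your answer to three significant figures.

ω_d ≈ 209 rad/s

t_p = π/ω_d, so ω_d = π/0.0150 = 209 rad/s.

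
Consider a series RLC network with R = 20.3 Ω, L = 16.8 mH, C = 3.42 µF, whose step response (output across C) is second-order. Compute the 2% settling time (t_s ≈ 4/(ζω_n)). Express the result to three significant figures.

For a series RLC circuit (capacitor voltage as output), ω_n = 1/√(LC) = 1/√(16.8 mH · 3.42 µF) = 4170 rad/s.
ζ = (R/2)·√(C/L) = (20.3/2)·√(3.42 µF/16.8 mH) = 0.145.
t_s ≈ 4/(ζω_n) = 0.00662 s.

t_s ≈ 0.00662 s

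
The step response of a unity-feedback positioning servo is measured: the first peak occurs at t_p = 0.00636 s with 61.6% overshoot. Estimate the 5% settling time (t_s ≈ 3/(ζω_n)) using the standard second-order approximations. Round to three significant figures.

t_s ≈ 0.0394 s

The overshoot fixes ζ = −ln(OS)/√(π²+ln²(OS)) = 0.152.
t_p = π/ω_d ⇒ ω_d = 494 rad/s; then ω_n = ω_d/√(1−ζ²) = 500 rad/s.
t_s ≈ 3/(ζω_n) = 3/(0.152·500) = 0.0394 s.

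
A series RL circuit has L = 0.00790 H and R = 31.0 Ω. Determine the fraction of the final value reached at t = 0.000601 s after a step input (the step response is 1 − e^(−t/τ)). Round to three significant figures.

y/y_∞ ≈ 0.905

τ = L/R = 0.00790/31.0 = 0.000255 s.
y(t)/y_∞ = 1 − e^(−t/τ) = 1 − e^(−0.000601/0.000255) = 1 − e^(−2.36) = 0.905.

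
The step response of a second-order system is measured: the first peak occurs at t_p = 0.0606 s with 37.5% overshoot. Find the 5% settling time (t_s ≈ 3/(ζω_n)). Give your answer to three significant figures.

ζ from %OS: ζ = |ln 0.375|/√(π²+ln²0.375) = 0.298.
From t_p = π/ω_d, ω_d = π/0.0606 = 51.8 rad/s, so ω_n = ω_d/√(1−ζ²) = 54.3 rad/s.
t_s ≈ 3/(ζω_n) = 3/(0.298·54.3) = 0.185 s.

t_s ≈ 0.185 s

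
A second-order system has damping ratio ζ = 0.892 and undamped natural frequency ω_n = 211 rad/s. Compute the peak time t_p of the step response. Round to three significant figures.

t_p ≈ 0.0329 s

The damped frequency is ω_d = ω_n√(1−ζ²) = 211·√(1−0.796) = 95.4 rad/s.
Peak time t_p = π/ω_d = π/95.4 = 0.0329 s.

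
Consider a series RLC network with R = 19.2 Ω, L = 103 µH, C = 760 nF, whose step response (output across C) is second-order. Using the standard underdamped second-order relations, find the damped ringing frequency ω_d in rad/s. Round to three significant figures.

For a series RLC circuit (capacitor voltage as output), ω_n = 1/√(LC) = 1/√(103 µH · 760 nF) = 113000 rad/s.
ζ = (R/2)·√(C/L) = (19.2/2)·√(760 nF/103 µH) = 0.825.
ω_d = 113000·√(1 − 0.825²) = 63900 rad/s.

ω_d ≈ 63900 rad/s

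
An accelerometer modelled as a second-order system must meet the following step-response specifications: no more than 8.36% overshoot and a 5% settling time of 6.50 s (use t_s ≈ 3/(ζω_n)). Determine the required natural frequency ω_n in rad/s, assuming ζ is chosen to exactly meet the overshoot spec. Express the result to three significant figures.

ζ = −ln(OS)/√(π² + (ln OS)²). With OS = 0.0836, ln OS = −2.482 and ζ = 2.482/4.004 = 0.620.
From t_s ≈ 3/(ζω_n): ω_n = 3/(ζ·t_s) = 3/(0.620·6.50) = 0.745 rad/s.

ω_n ≈ 0.745 rad/s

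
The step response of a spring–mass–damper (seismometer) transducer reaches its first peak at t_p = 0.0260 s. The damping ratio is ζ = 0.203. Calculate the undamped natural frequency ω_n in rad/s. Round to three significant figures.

Peak time t_p = π/ω_d, so ω_d = π/t_p = π/0.0260 = 121 rad/s.
ω_n = ω_d/√(1−ζ²) = 121/√0.959 = 123 rad/s.

ω_n ≈ 123 rad/s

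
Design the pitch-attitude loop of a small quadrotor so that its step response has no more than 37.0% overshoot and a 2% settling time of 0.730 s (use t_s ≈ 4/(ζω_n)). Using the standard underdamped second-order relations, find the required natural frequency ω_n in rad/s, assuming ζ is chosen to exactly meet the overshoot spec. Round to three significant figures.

ζ = −ln(OS)/√(π² + (ln OS)²). With OS = 0.370, ln OS = −0.9943 and ζ = 0.9943/3.295 = 0.302.
Then ω_n = 4/(ζ t_s) = 4/(0.302 × 0.730) = 18.2 rad/s.

ω_n ≈ 18.2 rad/s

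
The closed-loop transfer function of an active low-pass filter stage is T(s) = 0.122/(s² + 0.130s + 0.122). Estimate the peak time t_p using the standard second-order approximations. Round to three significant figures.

Matching coefficients with s² + 2ζω_n s + ω_n² gives ω_n² = 0.122 ⇒ ω_n = 0.349 rad/s, and ζ = 0.130/(2ω_n) = 0.186.
ω_d = ω_n√(1−ζ²) = 0.343 rad/s. Then t_p = π/ω_d = 9.15 s.

t_p ≈ 9.15 s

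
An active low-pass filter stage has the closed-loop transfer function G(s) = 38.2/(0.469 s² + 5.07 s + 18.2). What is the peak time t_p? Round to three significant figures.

Dividing through by 0.469: denominator becomes s² + 10.81 s + 38.81.
So ω_n = √38.81 = 6.23 rad/s and ζ = 10.81/(2·6.23) = 0.868.
The damped frequency ω_d = ω_n√(1−ζ²) = 3.10 rad/s. t_p = π/ω_d = 1.01 s.

t_p ≈ 1.01 s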